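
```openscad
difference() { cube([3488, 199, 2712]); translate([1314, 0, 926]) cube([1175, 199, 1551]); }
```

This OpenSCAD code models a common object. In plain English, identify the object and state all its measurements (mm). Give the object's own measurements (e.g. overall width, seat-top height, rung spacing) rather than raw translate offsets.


A wall 3488 mm long (x), 199 mm thick (y), 2712 mm tall, with a rectangular window opening cut through it. The opening is 1175 mm wide and 1551 mm tall; its sill is at z = 926 mm and its near (−x) edge is 1314 mm from the wall's −x end. The opening passes through the full wall thickness.


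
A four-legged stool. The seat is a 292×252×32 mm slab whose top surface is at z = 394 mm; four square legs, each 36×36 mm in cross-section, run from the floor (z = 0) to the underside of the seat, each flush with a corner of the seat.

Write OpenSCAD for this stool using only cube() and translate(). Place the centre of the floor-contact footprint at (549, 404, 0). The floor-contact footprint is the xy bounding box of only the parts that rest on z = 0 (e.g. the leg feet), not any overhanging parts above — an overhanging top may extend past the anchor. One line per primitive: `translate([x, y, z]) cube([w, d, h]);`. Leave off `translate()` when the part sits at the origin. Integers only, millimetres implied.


translate([403, 278, 362]) cube([292, 252, 32]);
translate([403, 278, 0]) cube([36, 36, 362]);
translate([659, 278, 0]) cube([36, 36, 362]);
translate([403, 494, 0]) cube([36, 36, 362]);
translate([659, 494, 0]) cube([36, 36, 362]);


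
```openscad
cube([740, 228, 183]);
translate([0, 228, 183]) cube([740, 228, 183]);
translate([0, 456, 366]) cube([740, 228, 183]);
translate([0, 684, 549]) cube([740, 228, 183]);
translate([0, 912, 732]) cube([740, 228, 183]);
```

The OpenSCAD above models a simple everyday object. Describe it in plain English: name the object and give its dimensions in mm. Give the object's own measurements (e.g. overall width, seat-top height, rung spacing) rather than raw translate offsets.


A straight staircase of 5 solid steps. Each step is 740 mm wide (x), 228 mm deep (y, the going) and 183 mm tall (the rise). The first step rests on the floor; each subsequent step sits one going further in +y and one rise higher in +z, directly behind and above the previous step with no overlap.


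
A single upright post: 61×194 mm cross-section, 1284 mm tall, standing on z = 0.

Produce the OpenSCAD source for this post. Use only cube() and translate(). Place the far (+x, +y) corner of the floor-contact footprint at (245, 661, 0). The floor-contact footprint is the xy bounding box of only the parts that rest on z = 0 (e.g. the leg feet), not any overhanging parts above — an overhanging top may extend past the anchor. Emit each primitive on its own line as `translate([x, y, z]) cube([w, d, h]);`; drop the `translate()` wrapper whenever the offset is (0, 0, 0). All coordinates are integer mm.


translate([184, 467, 0]) cube([61, 194, 1284]);


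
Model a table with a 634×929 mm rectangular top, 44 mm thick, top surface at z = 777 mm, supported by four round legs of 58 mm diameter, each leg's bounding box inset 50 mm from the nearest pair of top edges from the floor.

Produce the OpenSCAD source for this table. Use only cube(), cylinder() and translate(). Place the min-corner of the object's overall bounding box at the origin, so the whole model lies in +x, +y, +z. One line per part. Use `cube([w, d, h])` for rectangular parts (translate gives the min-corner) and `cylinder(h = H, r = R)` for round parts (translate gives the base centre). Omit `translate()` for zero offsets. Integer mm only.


// leg_h = 777 - 44 = 733
translate([0, 0, 733]) cube([634, 929, 44]);
translate([79, 79, 0]) cylinder(h = 733, r = 29);
translate([555, 79, 0]) cylinder(h = 733, r = 29);
translate([79, 850, 0]) cylinder(h = 733, r = 29);
translate([555, 850, 0]) cylinder(h = 733, r = 29);


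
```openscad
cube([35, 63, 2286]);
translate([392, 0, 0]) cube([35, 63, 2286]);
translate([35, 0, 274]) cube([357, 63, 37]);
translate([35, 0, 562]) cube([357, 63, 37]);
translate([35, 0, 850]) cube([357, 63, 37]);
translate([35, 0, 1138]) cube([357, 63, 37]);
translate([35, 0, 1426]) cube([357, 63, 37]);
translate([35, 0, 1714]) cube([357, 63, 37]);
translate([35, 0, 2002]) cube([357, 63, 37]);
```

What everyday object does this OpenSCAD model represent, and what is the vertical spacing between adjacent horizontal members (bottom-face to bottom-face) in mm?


A ladder. The rung spacing is 288 mm.

Two tall 35×63 posts with 7 short bars between them — a ladder. Adjacent rungs sit at z = 274 and z = 562, so the spacing is 562 − 274 = 288 mm.


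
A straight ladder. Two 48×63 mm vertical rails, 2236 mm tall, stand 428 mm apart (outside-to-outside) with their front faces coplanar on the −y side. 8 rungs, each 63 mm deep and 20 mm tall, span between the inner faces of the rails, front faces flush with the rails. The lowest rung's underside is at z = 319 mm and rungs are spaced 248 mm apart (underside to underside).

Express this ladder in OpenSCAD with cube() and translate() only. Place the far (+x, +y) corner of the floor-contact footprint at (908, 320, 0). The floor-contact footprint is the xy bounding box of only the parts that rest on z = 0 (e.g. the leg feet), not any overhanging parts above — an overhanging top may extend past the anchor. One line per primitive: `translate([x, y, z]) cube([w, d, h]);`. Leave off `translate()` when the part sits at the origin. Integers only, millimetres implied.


translate([480, 257, 0]) cube([48, 63, 2236]);
translate([860, 257, 0]) cube([48, 63, 2236]);
translate([528, 257, 319]) cube([332, 63, 20]);
translate([528, 257, 567]) cube([332, 63, 20]);
translate([528, 257, 815]) cube([332, 63, 20]);
translate([528, 257, 1063]) cube([332, 63, 20]);
translate([528, 257, 1311]) cube([332, 63, 20]);
translate([528, 257, 1559]) cube([332, 63, 20]);
translate([528, 257, 1807]) cube([332, 63, 20]);
translate([528, 257, 2055]) cube([332, 63, 20]);


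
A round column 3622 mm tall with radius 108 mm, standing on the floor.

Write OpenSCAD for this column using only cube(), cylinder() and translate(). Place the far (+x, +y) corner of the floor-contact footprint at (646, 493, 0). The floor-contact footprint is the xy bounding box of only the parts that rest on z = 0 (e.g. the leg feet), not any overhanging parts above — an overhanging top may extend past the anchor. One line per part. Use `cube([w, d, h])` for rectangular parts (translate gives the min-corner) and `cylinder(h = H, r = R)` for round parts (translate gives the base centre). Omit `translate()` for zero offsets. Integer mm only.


translate([538, 385, 0]) cylinder(h = 3622, r = 108);


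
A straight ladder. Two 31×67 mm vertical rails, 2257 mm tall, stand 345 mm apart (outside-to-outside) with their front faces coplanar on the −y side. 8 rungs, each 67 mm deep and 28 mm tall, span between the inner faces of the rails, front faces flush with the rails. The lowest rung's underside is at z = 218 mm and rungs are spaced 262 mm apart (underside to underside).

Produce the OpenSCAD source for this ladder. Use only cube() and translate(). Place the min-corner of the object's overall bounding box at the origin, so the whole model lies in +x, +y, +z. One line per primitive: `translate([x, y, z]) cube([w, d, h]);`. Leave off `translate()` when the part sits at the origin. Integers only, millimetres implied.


cube([31, 67, 2257]);
translate([314, 0, 0]) cube([31, 67, 2257]);
translate([31, 0, 218]) cube([283, 67, 28]);
translate([31, 0, 480]) cube([283, 67, 28]);
translate([31, 0, 742]) cube([283, 67, 28]);
translate([31, 0, 1004]) cube([283, 67, 28]);
translate([31, 0, 1266]) cube([283, 67, 28]);
translate([31, 0, 1528]) cube([283, 67, 28]);
translate([31, 0, 1790]) cube([283, 67, 28]);
translate([31, 0, 2052]) cube([283, 67, 28]);


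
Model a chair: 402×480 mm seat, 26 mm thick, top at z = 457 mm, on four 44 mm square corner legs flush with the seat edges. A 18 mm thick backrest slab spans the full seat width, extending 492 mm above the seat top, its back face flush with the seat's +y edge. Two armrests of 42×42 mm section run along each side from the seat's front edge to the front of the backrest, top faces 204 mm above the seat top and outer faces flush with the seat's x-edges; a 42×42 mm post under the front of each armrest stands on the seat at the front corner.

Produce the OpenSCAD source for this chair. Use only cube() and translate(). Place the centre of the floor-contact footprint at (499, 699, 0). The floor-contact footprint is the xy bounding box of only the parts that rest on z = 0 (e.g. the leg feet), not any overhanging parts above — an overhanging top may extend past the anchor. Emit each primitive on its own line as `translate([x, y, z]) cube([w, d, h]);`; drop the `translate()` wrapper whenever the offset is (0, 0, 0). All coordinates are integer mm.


translate([298, 459, 431]) cube([402, 480, 26]);
translate([298, 459, 0]) cube([44, 44, 431]);
translate([656, 459, 0]) cube([44, 44, 431]);
translate([298, 895, 0]) cube([44, 44, 431]);
translate([656, 895, 0]) cube([44, 44, 431]);
translate([298, 921, 457]) cube([402, 18, 492]);
translate([298, 459, 619]) cube([42, 462, 42]);
translate([658, 459, 619]) cube([42, 462, 42]);
translate([298, 459, 457]) cube([42, 42, 162]);
translate([658, 459, 457]) cube([42, 42, 162]);


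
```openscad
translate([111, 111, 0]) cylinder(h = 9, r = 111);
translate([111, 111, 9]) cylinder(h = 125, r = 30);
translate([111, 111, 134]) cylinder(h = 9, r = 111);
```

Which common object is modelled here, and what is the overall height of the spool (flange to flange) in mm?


A spool. The overall height is 143 mm.

Three coaxial cylinders, large–small–large — a spool. Two 9 mm flanges and a 125 mm core give 9 + 125 + 9 = 143 mm.


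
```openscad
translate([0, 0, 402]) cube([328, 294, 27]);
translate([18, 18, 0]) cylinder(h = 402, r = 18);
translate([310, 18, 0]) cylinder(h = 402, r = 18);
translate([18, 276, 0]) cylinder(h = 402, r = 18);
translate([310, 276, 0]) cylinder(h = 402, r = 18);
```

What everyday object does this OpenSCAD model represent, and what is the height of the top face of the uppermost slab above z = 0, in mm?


A stool. The seat height is 429 mm.

A 328×294×27 slab at z = 402 on four corner cylinders — a stool. The seat top is 402 + 27 = 429 mm.


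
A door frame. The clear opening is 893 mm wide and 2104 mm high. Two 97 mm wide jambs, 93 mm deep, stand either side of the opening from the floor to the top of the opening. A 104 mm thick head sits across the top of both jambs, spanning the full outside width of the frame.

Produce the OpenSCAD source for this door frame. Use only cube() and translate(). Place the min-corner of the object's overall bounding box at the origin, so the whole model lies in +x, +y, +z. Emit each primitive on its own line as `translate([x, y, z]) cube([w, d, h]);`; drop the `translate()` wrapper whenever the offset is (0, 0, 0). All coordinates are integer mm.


cube([97, 93, 2104]);
translate([990, 0, 0]) cube([97, 93, 2104]);
translate([0, 0, 2104]) cube([1087, 93, 104]);


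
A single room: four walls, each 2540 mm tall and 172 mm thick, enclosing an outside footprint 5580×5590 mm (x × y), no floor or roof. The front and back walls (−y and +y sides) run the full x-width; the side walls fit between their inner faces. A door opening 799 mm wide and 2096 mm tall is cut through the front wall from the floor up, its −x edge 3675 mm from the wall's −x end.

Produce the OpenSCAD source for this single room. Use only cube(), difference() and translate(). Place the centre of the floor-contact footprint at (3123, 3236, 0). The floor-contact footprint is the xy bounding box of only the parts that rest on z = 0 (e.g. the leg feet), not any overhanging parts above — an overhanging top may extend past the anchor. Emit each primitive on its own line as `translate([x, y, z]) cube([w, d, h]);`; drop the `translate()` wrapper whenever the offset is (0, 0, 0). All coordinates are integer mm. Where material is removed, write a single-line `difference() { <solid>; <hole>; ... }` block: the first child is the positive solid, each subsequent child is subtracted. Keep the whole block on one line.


difference() { translate([333, 441, 0]) cube([5580, 172, 2540]); translate([4008, 441, 0]) cube([799, 172, 2096]); }
translate([333, 5859, 0]) cube([5580, 172, 2540]);
translate([333, 613, 0]) cube([172, 5246, 2540]);
translate([5741, 613, 0]) cube([172, 5246, 2540]);


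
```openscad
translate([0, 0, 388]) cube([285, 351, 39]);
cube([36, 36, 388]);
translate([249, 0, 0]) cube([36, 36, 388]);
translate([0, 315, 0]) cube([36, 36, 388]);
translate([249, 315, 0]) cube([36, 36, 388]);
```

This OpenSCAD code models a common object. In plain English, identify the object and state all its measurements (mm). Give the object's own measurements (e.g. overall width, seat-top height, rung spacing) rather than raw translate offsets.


A four-legged stool. The seat is a 285×351×39 mm slab whose top surface is at z = 427 mm; four square legs, each 36×36 mm in cross-section, run from the floor (z = 0) to the underside of the seat, each flush with a corner of the seat.


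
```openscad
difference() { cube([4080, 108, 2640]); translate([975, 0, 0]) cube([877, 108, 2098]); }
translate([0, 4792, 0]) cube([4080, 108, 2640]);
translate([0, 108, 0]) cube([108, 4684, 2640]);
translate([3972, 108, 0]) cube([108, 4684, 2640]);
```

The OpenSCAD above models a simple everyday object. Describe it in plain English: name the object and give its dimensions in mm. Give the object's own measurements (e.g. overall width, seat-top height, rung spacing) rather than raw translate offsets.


A single room: four walls, each 2640 mm tall and 108 mm thick, enclosing an outside footprint 4080×4900 mm (x × y), no floor or roof. The front and back walls (−y and +y sides) run the full x-width; the side walls fit between their inner faces. A door opening 877 mm wide and 2098 mm tall is cut through the front wall from the floor up, its −x edge 975 mm from the wall's −x end.


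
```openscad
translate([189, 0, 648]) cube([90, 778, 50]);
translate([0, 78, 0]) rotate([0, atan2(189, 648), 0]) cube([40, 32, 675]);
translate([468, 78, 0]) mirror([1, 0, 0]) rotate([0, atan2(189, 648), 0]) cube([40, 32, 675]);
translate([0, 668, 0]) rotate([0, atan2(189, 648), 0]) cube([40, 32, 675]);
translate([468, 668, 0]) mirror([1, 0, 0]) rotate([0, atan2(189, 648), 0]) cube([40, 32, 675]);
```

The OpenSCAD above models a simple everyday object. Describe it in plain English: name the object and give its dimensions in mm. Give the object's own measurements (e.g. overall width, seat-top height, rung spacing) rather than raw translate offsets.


A sawhorse. A 90×778×50 mm beam (x, y, z) sits on two A-frame leg pairs. Each pair is two raked legs of 40×32 mm section (32 mm along y) splaying symmetrically in x. Each leg rises 648 mm vertically over 189 mm of horizontal reach and is 675 mm long along its own axis. Every leg's outer bottom edge rests on the floor and its outer top edge meets a bottom edge of the beam — the left legs (tilting toward +x) meet the beam's −x bottom edge, the right legs (their mirror images, tilting toward −x) meet its +x bottom edge — so the leg tops tuck under the beam, the beam's underside is 648 mm above the floor, and the feet are 468 mm apart outside-to-outside with the beam centred between them. The two leg pairs are set in 78 mm from either end of the beam.


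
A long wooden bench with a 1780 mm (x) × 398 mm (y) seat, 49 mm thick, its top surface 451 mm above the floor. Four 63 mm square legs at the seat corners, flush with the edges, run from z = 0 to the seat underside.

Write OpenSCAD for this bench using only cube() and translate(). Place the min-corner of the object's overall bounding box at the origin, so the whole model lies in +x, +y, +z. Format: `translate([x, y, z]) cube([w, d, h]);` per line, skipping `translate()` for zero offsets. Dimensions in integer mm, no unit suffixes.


translate([0, 0, 402]) cube([1780, 398, 49]);
cube([63, 63, 402]);
translate([0, 335, 0]) cube([63, 63, 402]);
translate([1717, 0, 0]) cube([63, 63, 402]);
translate([1717, 335, 0]) cube([63, 63, 402]);


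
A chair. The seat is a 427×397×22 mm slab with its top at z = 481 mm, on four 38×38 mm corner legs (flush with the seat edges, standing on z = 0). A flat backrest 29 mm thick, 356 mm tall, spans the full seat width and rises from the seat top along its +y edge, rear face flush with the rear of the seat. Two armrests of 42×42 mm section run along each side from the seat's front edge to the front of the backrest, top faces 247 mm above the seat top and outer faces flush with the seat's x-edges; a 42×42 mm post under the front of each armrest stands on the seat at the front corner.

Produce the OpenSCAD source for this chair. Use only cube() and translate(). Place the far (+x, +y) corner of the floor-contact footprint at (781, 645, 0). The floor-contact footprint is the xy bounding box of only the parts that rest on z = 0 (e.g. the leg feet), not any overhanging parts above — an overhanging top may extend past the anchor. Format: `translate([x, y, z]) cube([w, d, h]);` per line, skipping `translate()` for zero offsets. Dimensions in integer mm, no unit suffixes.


translate([354, 248, 459]) cube([427, 397, 22]);
translate([354, 248, 0]) cube([38, 38, 459]);
translate([743, 248, 0]) cube([38, 38, 459]);
translate([354, 607, 0]) cube([38, 38, 459]);
translate([743, 607, 0]) cube([38, 38, 459]);
translate([354, 616, 481]) cube([427, 29, 356]);
translate([354, 248, 686]) cube([42, 368, 42]);
translate([739, 248, 686]) cube([42, 368, 42]);
translate([354, 248, 481]) cube([42, 42, 205]);
translate([739, 248, 481]) cube([42, 42, 205]);


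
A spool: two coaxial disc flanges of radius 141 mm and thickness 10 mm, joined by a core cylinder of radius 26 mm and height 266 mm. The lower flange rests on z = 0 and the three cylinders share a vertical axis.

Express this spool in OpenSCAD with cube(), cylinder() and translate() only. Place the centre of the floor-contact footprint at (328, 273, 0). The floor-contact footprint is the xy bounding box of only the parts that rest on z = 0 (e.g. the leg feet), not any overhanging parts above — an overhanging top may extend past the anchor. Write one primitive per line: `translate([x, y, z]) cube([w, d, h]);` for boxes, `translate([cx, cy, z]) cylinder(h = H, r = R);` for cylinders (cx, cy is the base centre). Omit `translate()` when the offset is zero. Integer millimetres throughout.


translate([328, 273, 0]) cylinder(h = 10, r = 141);
translate([328, 273, 10]) cylinder(h = 266, r = 26);
translate([328, 273, 276]) cylinder(h = 10, r = 141);


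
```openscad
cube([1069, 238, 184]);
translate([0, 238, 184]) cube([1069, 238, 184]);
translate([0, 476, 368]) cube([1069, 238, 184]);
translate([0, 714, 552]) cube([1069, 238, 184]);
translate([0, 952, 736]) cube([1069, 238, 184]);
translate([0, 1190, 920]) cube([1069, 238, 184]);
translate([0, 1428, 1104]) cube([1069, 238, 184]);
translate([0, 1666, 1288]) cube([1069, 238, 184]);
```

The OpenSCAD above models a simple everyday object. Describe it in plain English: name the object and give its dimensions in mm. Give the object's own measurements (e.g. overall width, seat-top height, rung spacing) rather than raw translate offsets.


A straight staircase of 8 solid steps. Each step is 1069 mm wide (x), 238 mm deep (y, the going) and 184 mm tall (the rise). The first step rests on the floor; each subsequent step sits one going further in +y and one rise higher in +z, directly behind and above the previous step with no overlap.


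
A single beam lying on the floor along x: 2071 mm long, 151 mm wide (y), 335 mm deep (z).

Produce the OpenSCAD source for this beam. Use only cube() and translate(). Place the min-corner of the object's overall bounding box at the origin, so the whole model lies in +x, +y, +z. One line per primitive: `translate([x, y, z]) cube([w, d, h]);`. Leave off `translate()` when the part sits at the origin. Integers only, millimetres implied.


cube([2071, 151, 335]);


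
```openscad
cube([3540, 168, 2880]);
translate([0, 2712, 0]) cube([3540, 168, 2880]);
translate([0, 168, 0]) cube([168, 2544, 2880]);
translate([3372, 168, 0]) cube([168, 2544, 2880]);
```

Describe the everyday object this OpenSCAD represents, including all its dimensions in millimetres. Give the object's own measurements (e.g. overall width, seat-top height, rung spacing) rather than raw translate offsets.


The wall frame of a small rectangular building: four walls, each 2880 mm tall and 168 mm thick, enclosing a footprint 3540 mm (x) by 2880 mm (y) outside-to-outside, with no floor or roof. The front and back walls (the −y and +y sides) span the full width; the two side walls fit between them.


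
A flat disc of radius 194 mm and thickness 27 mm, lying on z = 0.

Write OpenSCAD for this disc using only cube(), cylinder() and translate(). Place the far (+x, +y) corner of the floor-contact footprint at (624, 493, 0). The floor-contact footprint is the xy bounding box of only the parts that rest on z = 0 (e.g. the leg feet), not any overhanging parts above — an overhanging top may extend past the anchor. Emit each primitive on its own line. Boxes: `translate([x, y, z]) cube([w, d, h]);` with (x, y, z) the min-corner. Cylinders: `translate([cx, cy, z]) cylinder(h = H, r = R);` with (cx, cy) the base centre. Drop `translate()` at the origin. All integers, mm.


translate([430, 299, 0]) cylinder(h = 27, r = 194);


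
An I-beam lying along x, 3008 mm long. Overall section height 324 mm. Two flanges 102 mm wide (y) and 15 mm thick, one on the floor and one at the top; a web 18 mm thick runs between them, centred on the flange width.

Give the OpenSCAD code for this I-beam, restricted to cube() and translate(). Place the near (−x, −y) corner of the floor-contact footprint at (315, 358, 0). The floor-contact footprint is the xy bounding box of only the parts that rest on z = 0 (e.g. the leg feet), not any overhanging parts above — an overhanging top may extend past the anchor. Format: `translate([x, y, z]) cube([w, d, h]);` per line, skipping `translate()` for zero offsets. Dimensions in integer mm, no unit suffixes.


translate([315, 358, 0]) cube([3008, 102, 15]);
translate([315, 400, 15]) cube([3008, 18, 294]);
translate([315, 358, 309]) cube([3008, 102, 15]);


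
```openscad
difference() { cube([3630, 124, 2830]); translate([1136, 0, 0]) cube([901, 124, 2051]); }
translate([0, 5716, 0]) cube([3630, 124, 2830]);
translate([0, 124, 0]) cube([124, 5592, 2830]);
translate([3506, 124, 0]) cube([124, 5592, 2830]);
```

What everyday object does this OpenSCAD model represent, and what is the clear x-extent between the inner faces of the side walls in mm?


A single room. The interior width is 3382 mm.

Four walls enclosing a rectangle with a door in the front wall — a room. Outside width 3630 minus two 124 mm walls gives 3382 mm.


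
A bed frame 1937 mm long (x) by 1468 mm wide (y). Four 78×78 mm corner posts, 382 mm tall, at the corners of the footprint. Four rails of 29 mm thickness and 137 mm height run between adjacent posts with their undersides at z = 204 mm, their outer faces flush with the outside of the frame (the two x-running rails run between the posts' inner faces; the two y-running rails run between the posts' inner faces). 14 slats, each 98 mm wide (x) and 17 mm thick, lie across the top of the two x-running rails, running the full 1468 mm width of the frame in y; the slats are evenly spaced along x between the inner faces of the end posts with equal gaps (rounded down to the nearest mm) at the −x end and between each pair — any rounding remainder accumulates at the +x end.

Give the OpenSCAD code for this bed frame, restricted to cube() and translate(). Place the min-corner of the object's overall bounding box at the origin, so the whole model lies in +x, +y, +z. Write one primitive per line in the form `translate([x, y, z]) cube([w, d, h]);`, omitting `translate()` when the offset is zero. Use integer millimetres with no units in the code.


// slat z = rail_z + rail_h = 204 + 137 = 341
// slat gap = ⌊(1781 − 14·98) / 15⌋ = 27
cube([78, 78, 382]);
translate([0, 1390, 0]) cube([78, 78, 382]);
translate([1859, 0, 0]) cube([78, 78, 382]);
translate([1859, 1390, 0]) cube([78, 78, 382]);
translate([78, 0, 204]) cube([1781, 29, 137]);
translate([78, 1439, 204]) cube([1781, 29, 137]);
translate([0, 78, 204]) cube([29, 1312, 137]);
translate([1908, 78, 204]) cube([29, 1312, 137]);
translate([105, 0, 341]) cube([98, 1468, 17]);
translate([230, 0, 341]) cube([98, 1468, 17]);
translate([355, 0, 341]) cube([98, 1468, 17]);
translate([480, 0, 341]) cube([98, 1468, 17]);
translate([605, 0, 341]) cube([98, 1468, 17]);
translate([730, 0, 341]) cube([98, 1468, 17]);
translate([855, 0, 341]) cube([98, 1468, 17]);
translate([980, 0, 341]) cube([98, 1468, 17]);
translate([1105, 0, 341]) cube([98, 1468, 17]);
translate([1230, 0, 341]) cube([98, 1468, 17]);
translate([1355, 0, 341]) cube([98, 1468, 17]);
translate([1480, 0, 341]) cube([98, 1468, 17]);
translate([1605, 0, 341]) cube([98, 1468, 17]);
translate([1730, 0, 341]) cube([98, 1468, 17]);


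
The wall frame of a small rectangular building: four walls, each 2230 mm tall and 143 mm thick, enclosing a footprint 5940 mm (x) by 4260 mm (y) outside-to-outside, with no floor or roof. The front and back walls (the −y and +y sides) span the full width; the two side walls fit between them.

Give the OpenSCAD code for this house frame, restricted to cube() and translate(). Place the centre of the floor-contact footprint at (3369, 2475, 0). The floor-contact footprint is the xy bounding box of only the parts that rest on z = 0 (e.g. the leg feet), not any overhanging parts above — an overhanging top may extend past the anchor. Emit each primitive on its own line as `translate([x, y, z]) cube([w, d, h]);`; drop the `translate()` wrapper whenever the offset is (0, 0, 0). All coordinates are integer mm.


translate([399, 345, 0]) cube([5940, 143, 2230]);
translate([399, 4462, 0]) cube([5940, 143, 2230]);
translate([399, 488, 0]) cube([143, 3974, 2230]);
translate([6196, 488, 0]) cube([143, 3974, 2230]);


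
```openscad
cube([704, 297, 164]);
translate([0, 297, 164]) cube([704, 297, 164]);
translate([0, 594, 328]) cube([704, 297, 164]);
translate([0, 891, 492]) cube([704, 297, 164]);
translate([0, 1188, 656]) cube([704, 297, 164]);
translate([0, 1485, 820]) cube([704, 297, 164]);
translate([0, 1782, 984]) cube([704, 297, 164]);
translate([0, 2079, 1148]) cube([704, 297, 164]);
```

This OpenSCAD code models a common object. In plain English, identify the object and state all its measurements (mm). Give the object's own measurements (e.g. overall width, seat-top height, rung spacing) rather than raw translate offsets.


A straight staircase of 8 solid steps. Each step is 704 mm wide (x), 297 mm deep (y, the going) and 164 mm tall (the rise). The first step rests on the floor; each subsequent step sits one going further in +y and one rise higher in +z, directly behind and above the previous step with no overlap.


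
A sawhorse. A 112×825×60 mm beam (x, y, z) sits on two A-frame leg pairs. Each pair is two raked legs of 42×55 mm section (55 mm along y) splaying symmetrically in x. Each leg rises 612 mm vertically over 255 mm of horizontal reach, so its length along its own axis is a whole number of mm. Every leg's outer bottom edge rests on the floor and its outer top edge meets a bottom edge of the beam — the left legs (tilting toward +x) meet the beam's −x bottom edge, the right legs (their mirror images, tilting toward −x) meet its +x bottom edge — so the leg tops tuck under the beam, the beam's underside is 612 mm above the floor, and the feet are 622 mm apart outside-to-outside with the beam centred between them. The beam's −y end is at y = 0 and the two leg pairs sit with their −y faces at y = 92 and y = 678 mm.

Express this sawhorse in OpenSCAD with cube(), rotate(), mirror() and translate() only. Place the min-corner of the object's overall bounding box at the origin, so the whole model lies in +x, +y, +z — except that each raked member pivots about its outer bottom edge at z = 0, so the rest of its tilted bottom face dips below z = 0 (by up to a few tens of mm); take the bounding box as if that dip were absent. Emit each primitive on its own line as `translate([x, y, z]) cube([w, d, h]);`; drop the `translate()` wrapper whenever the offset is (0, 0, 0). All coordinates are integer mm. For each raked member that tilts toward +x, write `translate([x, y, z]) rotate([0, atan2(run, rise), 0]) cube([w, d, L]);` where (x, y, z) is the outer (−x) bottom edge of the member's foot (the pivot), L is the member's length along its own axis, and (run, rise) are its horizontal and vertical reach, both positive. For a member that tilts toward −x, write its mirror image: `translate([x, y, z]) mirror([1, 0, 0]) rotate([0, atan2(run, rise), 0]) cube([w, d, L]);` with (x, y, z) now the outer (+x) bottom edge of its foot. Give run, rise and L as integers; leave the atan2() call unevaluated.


// leg length = √(255² + 612²) = 663
// right-leg outer foot x = 2·255 + 112 = 622
// beam min-corner = (255, 0, 612)
translate([255, 0, 612]) cube([112, 825, 60]);
translate([0, 92, 0]) rotate([0, atan2(255, 612), 0]) cube([42, 55, 663]);
translate([622, 92, 0]) mirror([1, 0, 0]) rotate([0, atan2(255, 612), 0]) cube([42, 55, 663]);
translate([0, 678, 0]) rotate([0, atan2(255, 612), 0]) cube([42, 55, 663]);
translate([622, 678, 0]) mirror([1, 0, 0]) rotate([0, atan2(255, 612), 0]) cube([42, 55, 663]);


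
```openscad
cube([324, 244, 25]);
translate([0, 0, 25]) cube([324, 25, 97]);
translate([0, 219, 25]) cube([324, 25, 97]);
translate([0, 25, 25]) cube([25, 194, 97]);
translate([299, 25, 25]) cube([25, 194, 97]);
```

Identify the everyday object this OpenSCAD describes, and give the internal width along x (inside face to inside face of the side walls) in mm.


An open box. The internal width is 274 mm.

A 324×244 base slab with four walls standing on it — an open box. The base is 324 mm wide and the walls are 25 mm thick, so the internal width is 324 − 2 × 25 = 274 mm.


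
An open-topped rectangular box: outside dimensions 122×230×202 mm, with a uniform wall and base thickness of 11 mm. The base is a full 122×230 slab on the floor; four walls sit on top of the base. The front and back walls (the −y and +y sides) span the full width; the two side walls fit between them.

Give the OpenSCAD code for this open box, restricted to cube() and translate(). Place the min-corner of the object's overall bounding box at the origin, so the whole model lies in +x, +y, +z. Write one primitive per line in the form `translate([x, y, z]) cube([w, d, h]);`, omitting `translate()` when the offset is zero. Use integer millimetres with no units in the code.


cube([122, 230, 11]);
translate([0, 0, 11]) cube([122, 11, 191]);
translate([0, 219, 11]) cube([122, 11, 191]);
translate([0, 11, 11]) cube([11, 208, 191]);
translate([111, 11, 11]) cube([11, 208, 191]);


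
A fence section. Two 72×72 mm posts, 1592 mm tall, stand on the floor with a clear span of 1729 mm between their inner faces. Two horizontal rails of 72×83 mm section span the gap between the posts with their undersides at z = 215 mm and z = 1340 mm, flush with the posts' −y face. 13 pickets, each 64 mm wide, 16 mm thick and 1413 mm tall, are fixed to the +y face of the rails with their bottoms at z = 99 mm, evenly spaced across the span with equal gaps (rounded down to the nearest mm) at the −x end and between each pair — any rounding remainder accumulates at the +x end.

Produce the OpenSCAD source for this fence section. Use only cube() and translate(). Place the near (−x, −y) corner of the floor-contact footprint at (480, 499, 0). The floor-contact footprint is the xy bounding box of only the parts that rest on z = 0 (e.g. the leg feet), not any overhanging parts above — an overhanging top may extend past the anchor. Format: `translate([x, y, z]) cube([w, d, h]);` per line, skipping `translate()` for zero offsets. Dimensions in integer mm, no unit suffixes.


translate([480, 499, 0]) cube([72, 72, 1592]);
translate([2281, 499, 0]) cube([72, 72, 1592]);
translate([552, 499, 215]) cube([1729, 72, 83]);
translate([552, 499, 1340]) cube([1729, 72, 83]);
translate([616, 571, 99]) cube([64, 16, 1413]);
translate([744, 571, 99]) cube([64, 16, 1413]);
translate([872, 571, 99]) cube([64, 16, 1413]);
translate([1000, 571, 99]) cube([64, 16, 1413]);
translate([1128, 571, 99]) cube([64, 16, 1413]);
translate([1256, 571, 99]) cube([64, 16, 1413]);
translate([1384, 571, 99]) cube([64, 16, 1413]);
translate([1512, 571, 99]) cube([64, 16, 1413]);
translate([1640, 571, 99]) cube([64, 16, 1413]);
translate([1768, 571, 99]) cube([64, 16, 1413]);
translate([1896, 571, 99]) cube([64, 16, 1413]);
translate([2024, 571, 99]) cube([64, 16, 1413]);
translate([2152, 571, 99]) cube([64, 16, 1413]);


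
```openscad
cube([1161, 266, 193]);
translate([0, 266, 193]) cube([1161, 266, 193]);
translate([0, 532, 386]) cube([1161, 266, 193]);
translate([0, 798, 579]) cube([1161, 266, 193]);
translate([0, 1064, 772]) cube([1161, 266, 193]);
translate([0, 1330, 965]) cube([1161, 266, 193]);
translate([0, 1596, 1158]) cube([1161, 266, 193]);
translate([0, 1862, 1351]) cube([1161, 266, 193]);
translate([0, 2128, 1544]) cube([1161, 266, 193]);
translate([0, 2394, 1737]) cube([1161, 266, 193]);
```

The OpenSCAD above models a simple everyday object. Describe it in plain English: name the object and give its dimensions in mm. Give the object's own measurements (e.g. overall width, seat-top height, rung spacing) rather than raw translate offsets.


A straight staircase of 10 solid steps. Each step is 1161 mm wide (x), 266 mm deep (y, the going) and 193 mm tall (the rise). The first step rests on the floor; each subsequent step sits one going further in +y and one rise higher in +z, directly behind and above the previous step with no overlap.


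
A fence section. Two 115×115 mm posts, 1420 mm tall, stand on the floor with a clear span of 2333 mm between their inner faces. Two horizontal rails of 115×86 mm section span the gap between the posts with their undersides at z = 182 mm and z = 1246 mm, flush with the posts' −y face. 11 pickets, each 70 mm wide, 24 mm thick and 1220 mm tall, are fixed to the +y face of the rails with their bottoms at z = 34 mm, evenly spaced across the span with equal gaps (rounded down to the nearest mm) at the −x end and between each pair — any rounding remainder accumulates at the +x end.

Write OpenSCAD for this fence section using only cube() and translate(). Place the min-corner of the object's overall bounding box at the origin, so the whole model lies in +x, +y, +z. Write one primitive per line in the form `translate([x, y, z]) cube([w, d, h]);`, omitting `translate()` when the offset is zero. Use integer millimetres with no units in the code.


cube([115, 115, 1420]);
translate([2448, 0, 0]) cube([115, 115, 1420]);
translate([115, 0, 182]) cube([2333, 115, 86]);
translate([115, 0, 1246]) cube([2333, 115, 86]);
translate([245, 115, 34]) cube([70, 24, 1220]);
translate([445, 115, 34]) cube([70, 24, 1220]);
translate([645, 115, 34]) cube([70, 24, 1220]);
translate([845, 115, 34]) cube([70, 24, 1220]);
translate([1045, 115, 34]) cube([70, 24, 1220]);
translate([1245, 115, 34]) cube([70, 24, 1220]);
translate([1445, 115, 34]) cube([70, 24, 1220]);
translate([1645, 115, 34]) cube([70, 24, 1220]);
translate([1845, 115, 34]) cube([70, 24, 1220]);
translate([2045, 115, 34]) cube([70, 24, 1220]);
translate([2245, 115, 34]) cube([70, 24, 1220]);


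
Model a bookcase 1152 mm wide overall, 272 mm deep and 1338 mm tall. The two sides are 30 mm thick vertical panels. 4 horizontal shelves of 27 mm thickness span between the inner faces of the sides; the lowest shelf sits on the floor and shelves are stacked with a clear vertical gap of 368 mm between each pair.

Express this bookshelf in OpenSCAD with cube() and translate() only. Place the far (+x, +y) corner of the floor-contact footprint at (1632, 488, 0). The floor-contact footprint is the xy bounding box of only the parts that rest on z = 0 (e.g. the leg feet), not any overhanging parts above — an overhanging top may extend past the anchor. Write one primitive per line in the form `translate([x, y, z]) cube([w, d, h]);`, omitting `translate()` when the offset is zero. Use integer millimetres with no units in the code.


translate([480, 216, 0]) cube([30, 272, 1338]);
translate([1602, 216, 0]) cube([30, 272, 1338]);
translate([510, 216, 0]) cube([1092, 272, 27]);
translate([510, 216, 395]) cube([1092, 272, 27]);
translate([510, 216, 790]) cube([1092, 272, 27]);
translate([510, 216, 1185]) cube([1092, 272, 27]);


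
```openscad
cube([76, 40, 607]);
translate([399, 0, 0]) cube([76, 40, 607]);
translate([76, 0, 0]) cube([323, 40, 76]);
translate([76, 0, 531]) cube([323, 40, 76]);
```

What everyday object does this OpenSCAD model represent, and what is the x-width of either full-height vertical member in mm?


A picture frame. The border width is 76 mm.

Four thin pieces enclosing a rectangular opening — a picture frame. The two full-height stiles are 607 mm tall; the top rail sits at z = 531 and is 76 mm tall, so the border above the opening is 607 − 531 = 76 mm, matching the stile x-width.


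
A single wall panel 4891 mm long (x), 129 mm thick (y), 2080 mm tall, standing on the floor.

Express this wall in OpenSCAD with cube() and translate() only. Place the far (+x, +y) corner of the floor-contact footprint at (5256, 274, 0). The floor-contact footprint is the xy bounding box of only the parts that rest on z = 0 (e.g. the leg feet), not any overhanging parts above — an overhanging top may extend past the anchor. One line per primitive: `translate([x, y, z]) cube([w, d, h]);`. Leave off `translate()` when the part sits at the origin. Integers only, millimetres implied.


translate([365, 145, 0]) cube([4891, 129, 2080]);


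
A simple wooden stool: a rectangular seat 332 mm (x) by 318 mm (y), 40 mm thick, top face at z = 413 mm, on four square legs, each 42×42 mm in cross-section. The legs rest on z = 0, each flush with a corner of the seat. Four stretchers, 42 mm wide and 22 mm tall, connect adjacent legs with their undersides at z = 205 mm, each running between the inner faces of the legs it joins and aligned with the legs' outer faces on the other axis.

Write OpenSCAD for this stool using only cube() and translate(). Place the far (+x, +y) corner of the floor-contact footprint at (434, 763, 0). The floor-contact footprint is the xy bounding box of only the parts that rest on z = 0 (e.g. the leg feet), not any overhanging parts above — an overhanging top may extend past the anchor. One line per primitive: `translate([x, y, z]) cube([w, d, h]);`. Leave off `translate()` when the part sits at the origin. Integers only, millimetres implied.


// leg_h = 413 - 40 = 373
// stretcher span = 332 - 2*42 = 248
translate([102, 445, 373]) cube([332, 318, 40]);
translate([102, 445, 0]) cube([42, 42, 373]);
translate([392, 445, 0]) cube([42, 42, 373]);
translate([102, 721, 0]) cube([42, 42, 373]);
translate([392, 721, 0]) cube([42, 42, 373]);
translate([144, 445, 205]) cube([248, 42, 22]);
translate([144, 721, 205]) cube([248, 42, 22]);
translate([102, 487, 205]) cube([42, 234, 22]);
translate([392, 487, 205]) cube([42, 234, 22]);


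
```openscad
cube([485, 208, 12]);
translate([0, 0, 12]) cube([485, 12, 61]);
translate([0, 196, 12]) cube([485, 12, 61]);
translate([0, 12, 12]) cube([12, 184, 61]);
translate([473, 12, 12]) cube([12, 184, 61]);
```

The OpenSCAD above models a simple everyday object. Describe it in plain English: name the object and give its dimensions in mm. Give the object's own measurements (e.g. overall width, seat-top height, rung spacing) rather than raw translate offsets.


An open-topped rectangular box: outside dimensions 485×208×73 mm, with a uniform wall and base thickness of 12 mm. The base is a full 485×208 slab on the floor; four walls sit on top of the base. The front and back walls (the −y and +y sides) span the full width; the two side walls fit between them.
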